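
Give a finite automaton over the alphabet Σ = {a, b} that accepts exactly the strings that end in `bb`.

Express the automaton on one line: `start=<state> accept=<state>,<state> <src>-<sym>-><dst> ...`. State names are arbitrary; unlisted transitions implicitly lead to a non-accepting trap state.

start=s0 accept=s2 s0-a->s0 s0-b->s1 s1-a->s0 s1-b->s2 s2-a->s0 s2-b->s2

Remember how much of `bb` the current input suffix matches. State s0 means no match yet; s1 means the last symbol is `b`; s2 means the last 2 symbols are `bb`. Only s2 accepts. On a mismatch, fall back to the longest proper suffix that is still a prefix of `bb`.
A 3-state machine:
        a   b  
>  s0   s0  s1 
   s1   s0  s2 
 * s2   s0  s2 
(> = start, * = accepting)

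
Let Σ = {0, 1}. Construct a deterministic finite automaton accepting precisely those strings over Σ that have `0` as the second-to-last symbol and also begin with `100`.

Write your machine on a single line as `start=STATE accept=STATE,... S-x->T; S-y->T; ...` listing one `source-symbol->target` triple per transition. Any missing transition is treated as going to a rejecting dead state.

Handle the two conditions separately and then intersect. The first has 7 states tracking the last 2 symbols read; the second has 5 states tracking whether the input so far still matches the prefix `100`. A product state is a pair (one from each), accepting exactly when both do. Equivalent product states are then merged.
8 states suffice.
        0   1  
>  q0   q1  q2 
   q1   q1  q1 
   q2   q3  q1 
   q3   q4  q1 
 * q4   q4  q5 
 * q5   q6  q7 
   q6   q4  q5 
   q7   q6  q7 
(> = start, * = accepting)

start=q0; accept=q4,q5; q0-0->q1; q0-1->q2; q1-0->q1; q1-1->q1; q2-0->q3; q2-1->q1; q3-0->q4; q3-1->q1; q4-0->q4; q4-1->q5; q5-0->q6; q5-1->q7; q6-0->q4; q6-1->q5; q7-0->q6; q7-1->q7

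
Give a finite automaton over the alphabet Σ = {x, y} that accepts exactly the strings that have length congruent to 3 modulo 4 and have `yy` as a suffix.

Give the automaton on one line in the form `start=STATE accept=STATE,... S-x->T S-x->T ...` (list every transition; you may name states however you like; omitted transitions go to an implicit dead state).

Run two small machines in parallel and take their product. The first has 4 states tracking the input length modulo 4; the second has 3 states tracking how much of the suffix `yy` has currently been matched. A product state is a pair (one from each), accepting exactly when both do. Minimizing collapses redundant product states.
With 6 states:
       x  y 
>  A   B  B 
   B   C  D 
   C   E  E 
   D   E  F 
   E   A  A 
 * F   A  A 
(> = start, * = accepting)

start=A accept=F A-x->B A-y->B B-x->C B-y->D C-x->E C-y->E D-x->E D-y->F E-x->A E-y->A F-x->A F-y->A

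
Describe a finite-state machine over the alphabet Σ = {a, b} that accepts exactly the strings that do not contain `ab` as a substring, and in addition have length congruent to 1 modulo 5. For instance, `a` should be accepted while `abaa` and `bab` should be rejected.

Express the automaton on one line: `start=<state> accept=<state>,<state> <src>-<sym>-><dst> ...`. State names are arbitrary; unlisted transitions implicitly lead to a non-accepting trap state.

Run two small machines in parallel and take their product. The first has 3 states tracking partial matches of the forbidden pattern `ab`; the second has 5 states tracking the input length modulo 5. A product state is a pair (one from each), accepting exactly when both do.
With 15 states:
          a    b  
>  S0     S1   S2 
 * S1     S3   S4 
 * S2     S3   S5 
   S3     S6   S7 
   S4     S7   S7 
   S5     S6   S8 
   S6     S9  S10 
   S7    S10  S10 
   S8     S9  S11 
   S9    S12  S13 
   S10   S13  S13 
   S11   S12   S0 
   S12    S1  S14 
   S13   S14  S14 
   S14    S4   S4 
(> = start, * = accepting)

start=S0 accept=S1,S2 S0-a->S1 S0-b->S2 S1-a->S3 S1-b->S4 S2-a->S3 S2-b->S5 S3-a->S6 S3-b->S7 S4-a->S7 S4-b->S7 S5-a->S6 S5-b->S8 S6-a->S9 S6-b->S10 S7-a->S10 S7-b->S10 S8-a->S9 S8-b->S11 S9-a->S12 S9-b->S13 S10-a->S13 S10-b->S13 S11-a->S12 S11-b->S0 S12-a->S1 S12-b->S14 S13-a->S14 S13-b->S14 S14-a->S4 S14-b->S4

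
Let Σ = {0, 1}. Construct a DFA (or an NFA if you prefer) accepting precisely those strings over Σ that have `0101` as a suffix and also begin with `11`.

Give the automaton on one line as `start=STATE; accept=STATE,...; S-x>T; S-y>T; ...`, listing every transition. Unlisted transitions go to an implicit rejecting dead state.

start=S0; accept=S11; S0-0>S1; S0-1>S2; S1-0>S1; S1-1>S3; S2-0>S1; S2-1>S4; S3-0>S5; S3-1>S6; S4-0>S7; S4-1>S4; S5-0>S1; S5-1>S8; S6-0>S1; S6-1>S6; S7-0>S7; S7-1>S9; S8-0>S5; S8-1>S6; S9-0>S10; S9-1>S4; S10-0>S7; S10-1>S11; S11-0>S10; S11-1>S4

Build one automaton per condition and run them in lockstep. The first has 5 states tracking how much of the suffix `0101` has currently been matched; the second has 4 states tracking whether the input so far still matches the prefix `11`. A product state is a pair (one from each), accepting exactly when both do.
          0    1  
>  S0     S1   S2 
   S1     S1   S3 
   S2     S1   S4 
   S3     S5   S6 
   S4     S7   S4 
   S5     S1   S8 
   S6     S1   S6 
   S7     S7   S9 
   S8     S5   S6 
   S9    S10   S4 
   S10    S7  S11 
 * S11   S10   S4 
(> = start, * = accepting)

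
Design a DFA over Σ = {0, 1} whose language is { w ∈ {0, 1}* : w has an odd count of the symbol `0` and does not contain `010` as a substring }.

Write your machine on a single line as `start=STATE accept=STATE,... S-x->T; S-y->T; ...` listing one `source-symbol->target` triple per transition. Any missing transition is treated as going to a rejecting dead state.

start=s0; accept=s1,s3,s6; s0-0->s1; s0-1->s0; s1-0->s2; s1-1->s3; s2-0->s1; s2-1->s4; s3-0->s5; s3-1->s6; s4-0->s7; s4-1->s0; s5-0->s7; s5-1->s5; s6-0->s2; s6-1->s6; s7-0->s5; s7-1->s7

Run two small machines in parallel and take their product. One (2 states) tracks the count of `0`s modulo 2; the other (4 states) tracks partial matches of the forbidden pattern `010`. Each combined state is a pair, one component from each; accept when both components accept.
        0   1  
>  s0   s1  s0 
 * s1   s2  s3 
   s2   s1  s4 
 * s3   s5  s6 
   s4   s7  s0 
   s5   s7  s5 
 * s6   s2  s6 
   s7   s5  s7 
(> = start, * = accepting)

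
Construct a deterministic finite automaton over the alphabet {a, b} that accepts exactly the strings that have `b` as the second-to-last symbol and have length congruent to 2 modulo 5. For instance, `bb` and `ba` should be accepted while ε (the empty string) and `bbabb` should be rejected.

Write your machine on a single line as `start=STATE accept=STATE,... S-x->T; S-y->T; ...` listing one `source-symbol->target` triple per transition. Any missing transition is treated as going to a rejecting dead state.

start=q0; accept=q5,q6; q0-a->q1; q0-b->q2; q1-a->q3; q1-b->q4; q2-a->q5; q2-b->q6; q3-a->q7; q3-b->q8; q4-a->q9; q4-b->q10; q5-a->q7; q5-b->q8; q6-a->q9; q6-b->q10; q7-a->q11; q7-b->q12; q8-a->q13; q8-b->q14; q9-a->q11; q9-b->q12; q10-a->q13; q10-b->q14; q11-a->q15; q11-b->q16; q12-a->q17; q12-b->q18; q13-a->q15; q13-b->q16; q14-a->q17; q14-b->q18; q15-a->q19; q15-b->q20; q16-a->q21; q16-b->q22; q17-a->q19; q17-b->q20; q18-a->q21; q18-b->q22; q19-a->q3; q19-b->q4; q20-a->q5; q20-b->q6; q21-a->q3; q21-b->q4; q22-a->q5; q22-b->q6

Handle the two conditions separately and then intersect. The first has 7 states tracking the last 2 symbols read; the second has 5 states tracking the input length modulo 5. A product state is a pair (one from each), accepting exactly when both do.
With 23 states:
          a    b  
>  q0     q1   q2 
   q1     q3   q4 
   q2     q5   q6 
   q3     q7   q8 
   q4     q9  q10 
 * q5     q7   q8 
 * q6     q9  q10 
   q7    q11  q12 
   q8    q13  q14 
   q9    q11  q12 
   q10   q13  q14 
   q11   q15  q16 
   q12   q17  q18 
   q13   q15  q16 
   q14   q17  q18 
   q15   q19  q20 
   q16   q21  q22 
   q17   q19  q20 
   q18   q21  q22 
   q19    q3   q4 
   q20    q5   q6 
   q21    q3   q4 
   q22    q5   q6 
(> = start, * = accepting)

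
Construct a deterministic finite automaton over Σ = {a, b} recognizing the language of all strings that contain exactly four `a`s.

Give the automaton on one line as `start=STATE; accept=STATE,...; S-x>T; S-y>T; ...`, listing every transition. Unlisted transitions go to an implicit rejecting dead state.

Count `a`s, saturating at 5: states q0 through q4 mean 0 through 4 `a`s seen; q5 means more than 4. Each `a` increments (capped at q5); other symbols loop. Accept from {q4}.
With 6 states:
        a   b  
>  q0   q1  q0 
   q1   q2  q1 
   q2   q3  q2 
   q3   q4  q3 
 * q4   q5  q4 
   q5   q5  q5 
(> = start, * = accepting)

start=q0; accept=q4; q0-a>q1; q0-b>q0; q1-a>q2; q1-b>q1; q2-a>q3; q2-b>q2; q3-a>q4; q3-b>q3; q4-a>q5; q4-b>q4; q5-a>q5; q5-b>q5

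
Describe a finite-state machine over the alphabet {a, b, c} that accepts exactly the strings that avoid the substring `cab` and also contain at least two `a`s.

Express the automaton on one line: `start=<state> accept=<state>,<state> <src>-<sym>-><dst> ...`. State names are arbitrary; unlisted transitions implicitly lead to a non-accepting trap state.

start=S0 accept=S3,S6,S7 S0-a->S1 S0-b->S0 S0-c->S2 S1-a->S3 S1-b->S1 S1-c->S4 S2-a->S5 S2-b->S0 S2-c->S2 S3-a->S3 S3-b->S3 S3-c->S6 S4-a->S7 S4-b->S1 S4-c->S4 S5-a->S3 S5-b->S8 S5-c->S4 S6-a->S7 S6-b->S3 S6-c->S6 S7-a->S3 S7-b->S8 S7-c->S6 S8-a->S8 S8-b->S8 S8-c->S8

Build one automaton per condition and run them in lockstep. The first has 4 states tracking partial matches of the forbidden pattern `cab`; the second has 4 states tracking the count of `a`s, saturating at 3. A product state is a pair (one from each), accepting exactly when both do. Minimizing collapses redundant product states.
With 9 states:
        a   b   c  
>  S0   S1  S0  S2 
   S1   S3  S1  S4 
   S2   S5  S0  S2 
 * S3   S3  S3  S6 
   S4   S7  S1  S4 
   S5   S3  S8  S4 
 * S6   S7  S3  S6 
 * S7   S3  S8  S6 
   S8   S8  S8  S8 
(> = start, * = accepting)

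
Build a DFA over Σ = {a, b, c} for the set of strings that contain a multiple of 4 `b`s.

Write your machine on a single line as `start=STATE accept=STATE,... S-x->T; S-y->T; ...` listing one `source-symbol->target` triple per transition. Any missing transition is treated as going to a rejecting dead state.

start=q0; accept=q0; q0-a->q0; q0-b->q1; q0-c->q0; q1-a->q1; q1-b->q2; q1-c->q1; q2-a->q2; q2-b->q3; q2-c->q2; q3-a->q3; q3-b->q0; q3-c->q3

Keep the running count of `b`s modulo 4: each `b` advances along the cycle q0 → q1 → q2 → q3 → q0 while other symbols loop. Accept at q0.
With 4 states:
        a   b   c  
>* q0   q0  q1  q0 
   q1   q1  q2  q1 
   q2   q2  q3  q2 
   q3   q3  q0  q3 
(> = start, * = accepting)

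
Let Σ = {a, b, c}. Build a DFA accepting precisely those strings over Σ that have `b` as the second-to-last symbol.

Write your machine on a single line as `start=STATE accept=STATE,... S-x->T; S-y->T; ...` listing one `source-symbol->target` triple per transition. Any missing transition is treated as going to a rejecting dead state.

start=q0; accept=q7,q8,q9; q0-a->q1; q0-b->q2; q0-c->q3; q1-a->q4; q1-b->q5; q1-c->q6; q2-a->q7; q2-b->q8; q2-c->q9; q3-a->q10; q3-b->q11; q3-c->q12; q4-a->q4; q4-b->q5; q4-c->q6; q5-a->q7; q5-b->q8; q5-c->q9; q6-a->q10; q6-b->q11; q6-c->q12; q7-a->q4; q7-b->q5; q7-c->q6; q8-a->q7; q8-b->q8; q8-c->q9; q9-a->q10; q9-b->q11; q9-c->q12; q10-a->q4; q10-b->q5; q10-c->q6; q11-a->q7; q11-b->q8; q11-c->q9; q12-a->q10; q12-b->q11; q12-c->q12

Because acceptance depends on a position counted from the end, the machine has to buffer the most recent 2 symbols. Make each state the string of the last up-to-2 symbols read; on input `x` shift the window left and append `x`. Accept when the buffered window has length 2 and begins with `b`.
13 states suffice.
          a    b    c  
>  q0     q1   q2   q3 
   q1     q4   q5   q6 
   q2     q7   q8   q9 
   q3    q10  q11  q12 
   q4     q4   q5   q6 
   q5     q7   q8   q9 
   q6    q10  q11  q12 
 * q7     q4   q5   q6 
 * q8     q7   q8   q9 
 * q9    q10  q11  q12 
   q10    q4   q5   q6 
   q11    q7   q8   q9 
   q12   q10  q11  q12 
(> = start, * = accepting)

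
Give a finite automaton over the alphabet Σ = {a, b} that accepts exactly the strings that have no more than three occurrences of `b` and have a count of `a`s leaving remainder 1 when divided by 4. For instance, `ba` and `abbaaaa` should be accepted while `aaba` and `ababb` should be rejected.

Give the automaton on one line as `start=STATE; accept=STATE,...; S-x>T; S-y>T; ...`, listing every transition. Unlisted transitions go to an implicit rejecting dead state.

Build one automaton per condition and run them in lockstep. The first has 5 states tracking the count of `b`s, saturating at 4; the second has 4 states tracking the count of `a`s modulo 4. A product state is a pair (one from each), accepting exactly when both do. After merging equivalent states the machine shrinks.
          a    b  
>  s0     s1   s2 
 * s1     s3   s4 
   s2     s4   s5 
   s3     s6   s7 
 * s4     s7   s8 
   s5     s8   s9 
   s6     s0  s10 
   s7    s10  s11 
 * s8    s11  s12 
   s9    s12  s13 
   s10    s2  s14 
   s11   s14  s15 
 * s12   s15  s13 
   s13   s13  s13 
   s14    s5  s16 
   s15   s16  s13 
   s16    s9  s13 
(> = start, * = accepting)

start=s0; accept=s1,s4,s8,s12; s0-a>s1; s0-b>s2; s1-a>s3; s1-b>s4; s2-a>s4; s2-b>s5; s3-a>s6; s3-b>s7; s4-a>s7; s4-b>s8; s5-a>s8; s5-b>s9; s6-a>s0; s6-b>s10; s7-a>s10; s7-b>s11; s8-a>s11; s8-b>s12; s9-a>s12; s9-b>s13; s10-a>s2; s10-b>s14; s11-a>s14; s11-b>s15; s12-a>s15; s12-b>s13; s13-a>s13; s13-b>s13; s14-a>s5; s14-b>s16; s15-a>s16; s15-b>s13; s16-a>s9; s16-b>s13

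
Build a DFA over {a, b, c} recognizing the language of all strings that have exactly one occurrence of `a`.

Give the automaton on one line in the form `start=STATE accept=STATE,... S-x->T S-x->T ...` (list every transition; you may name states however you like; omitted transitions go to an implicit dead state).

start=q0 accept=q1 q0-a->q1 q0-b->q0 q0-c->q0 q1-a->q2 q1-b->q1 q1-c->q1 q2-a->q2 q2-b->q2 q2-c->q2

Only the number of `a`s matters, and only up to 2. Make a chain q0 → q1 → q2 advanced by each `a` (with q2 absorbing); every other symbol self-loops. The accepting set is {q1}.
3 states suffice.
        a   b   c  
>  q0   q1  q0  q0 
 * q1   q2  q1  q1 
   q2   q2  q2  q2 
(> = start, * = accepting)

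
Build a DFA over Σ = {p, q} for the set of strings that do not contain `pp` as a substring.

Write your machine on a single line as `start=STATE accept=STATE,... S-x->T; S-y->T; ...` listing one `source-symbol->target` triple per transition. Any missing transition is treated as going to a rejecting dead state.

start=A; accept=A,B; A-p->B; A-q->A; B-p->C; B-q->A; C-p->C; C-q->C

Track partial matches of the forbidden pattern `pp`. State C is a dead state reached once `pp` has occurred; every other state accepts. A means no part of `pp` is currently matched.
       p  q 
>* A   B  A 
 * B   C  A 
   C   C  C 
(> = start, * = accepting)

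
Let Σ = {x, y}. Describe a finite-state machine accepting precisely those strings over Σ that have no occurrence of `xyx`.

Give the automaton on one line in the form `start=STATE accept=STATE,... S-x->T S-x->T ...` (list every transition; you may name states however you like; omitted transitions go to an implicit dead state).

start=s0 accept=s0,s1,s2 s0-x->s1 s0-y->s0 s1-x->s1 s1-y->s2 s2-x->s3 s2-y->s0 s3-x->s3 s3-y->s3

Track partial matches of the forbidden pattern `xyx`. State s3 is a dead state reached once `xyx` has occurred; every other state accepts. s0 means no part of `xyx` is currently matched.
4 states suffice.
        x   y  
>* s0   s1  s0 
 * s1   s1  s2 
 * s2   s3  s0 
   s3   s3  s3 
(> = start, * = accepting)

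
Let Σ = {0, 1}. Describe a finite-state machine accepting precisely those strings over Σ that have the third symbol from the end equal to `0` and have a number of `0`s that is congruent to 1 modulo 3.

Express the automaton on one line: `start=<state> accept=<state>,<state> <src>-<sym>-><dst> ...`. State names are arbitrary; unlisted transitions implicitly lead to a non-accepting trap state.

start=S0 accept=S6,S7,S11,S12 S0-0->S1 S0-1->S0 S1-0->S2 S1-1->S3 S2-0->S4 S2-1->S5 S3-0->S2 S3-1->S6 S4-0->S7 S4-1->S8 S5-0->S9 S5-1->S5 S6-0->S2 S6-1->S10 S7-0->S2 S7-1->S11 S8-0->S12 S8-1->S0 S9-0->S13 S9-1->S8 S10-0->S2 S10-1->S10 S11-0->S2 S11-1->S6 S12-0->S2 S12-1->S3 S13-0->S2 S13-1->S11

Build one automaton per condition and run them in lockstep. The first has 15 states tracking the last 3 symbols read; the second has 3 states tracking the count of `0`s modulo 3. A product state is a pair (one from each), accepting exactly when both do. After merging equivalent states the machine shrinks.
A 14-state machine:
          0    1  
>  S0     S1   S0 
   S1     S2   S3 
   S2     S4   S5 
   S3     S2   S6 
   S4     S7   S8 
   S5     S9   S5 
 * S6     S2  S10 
 * S7     S2  S11 
   S8    S12   S0 
   S9    S13   S8 
   S10    S2  S10 
 * S11    S2   S6 
 * S12    S2   S3 
   S13    S2  S11 
(> = start, * = accepting)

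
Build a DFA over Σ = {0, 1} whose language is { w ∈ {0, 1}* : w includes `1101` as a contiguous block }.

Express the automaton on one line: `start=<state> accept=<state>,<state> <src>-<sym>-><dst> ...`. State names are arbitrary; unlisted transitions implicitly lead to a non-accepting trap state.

Track how much of `1101` has been matched so far: state s0 is no progress, s4 is the absorbing accept state reached once `1101` has occurred. Intermediate states record partial matches; on a mismatch, fall back to the longest reusable overlap.
With 5 states:
        0   1  
>  s0   s0  s1 
   s1   s0  s2 
   s2   s3  s2 
   s3   s0  s4 
 * s4   s4  s4 
(> = start, * = accepting)

start=s0 accept=s4 s0-0->s0 s0-1->s1 s1-0->s0 s1-1->s2 s2-0->s3 s2-1->s2 s3-0->s0 s3-1->s4 s4-0->s4 s4-1->s4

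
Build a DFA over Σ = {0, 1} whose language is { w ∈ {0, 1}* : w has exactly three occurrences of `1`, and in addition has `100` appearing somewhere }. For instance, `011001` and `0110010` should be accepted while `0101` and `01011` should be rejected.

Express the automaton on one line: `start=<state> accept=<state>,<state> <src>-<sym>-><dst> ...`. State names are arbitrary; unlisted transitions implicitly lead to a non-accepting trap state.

Handle the two conditions separately and then intersect. The first has 5 states tracking the count of `1`s, saturating at 4; the second has 4 states tracking whether and how much of `100` has been seen. A product state is a pair (one from each), accepting exactly when both do.
A 13-state machine:
          0    1  
>  s0     s0   s1 
   s1     s2   s3 
   s2     s4   s3 
   s3     s5   s6 
   s4     s4   s7 
   s5     s7   s6 
   s6     s8   s9 
   s7     s7  s10 
   s8    s10   s9 
   s9    s11   s9 
 * s10   s10  s12 
   s11   s12   s9 
   s12   s12  s12 
(> = start, * = accepting)

start=s0 accept=s10 s0-0->s0 s0-1->s1 s1-0->s2 s1-1->s3 s2-0->s4 s2-1->s3 s3-0->s5 s3-1->s6 s4-0->s4 s4-1->s7 s5-0->s7 s5-1->s6 s6-0->s8 s6-1->s9 s7-0->s7 s7-1->s10 s8-0->s10 s8-1->s9 s9-0->s11 s9-1->s9 s10-0->s10 s10-1->s12 s11-0->s12 s11-1->s9 s12-0->s12 s12-1->s12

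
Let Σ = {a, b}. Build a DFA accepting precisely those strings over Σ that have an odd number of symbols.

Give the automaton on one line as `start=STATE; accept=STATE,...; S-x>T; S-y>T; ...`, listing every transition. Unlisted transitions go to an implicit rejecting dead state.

Count input length modulo 2: every symbol advances one step around the cycle s0 → s1 → s0. Accept at s1.
A 2-state machine:
        a   b  
>  s0   s1  s1 
 * s1   s0  s0 
(> = start, * = accepting)

start=s0; accept=s1; s0-a>s1; s0-b>s1; s1-a>s0; s1-b>s0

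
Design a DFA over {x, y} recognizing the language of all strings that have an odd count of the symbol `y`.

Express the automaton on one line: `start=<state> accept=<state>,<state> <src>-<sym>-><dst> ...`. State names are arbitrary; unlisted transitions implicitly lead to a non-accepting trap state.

Keep the running count of `y`s modulo 2: each `y` advances along the cycle A → B → A while other symbols loop. Accept at B.
2 states suffice.
       x  y 
>  A   A  B 
 * B   B  A 
(> = start, * = accepting)

start=A accept=B A-x->A A-y->B B-x->B B-y->A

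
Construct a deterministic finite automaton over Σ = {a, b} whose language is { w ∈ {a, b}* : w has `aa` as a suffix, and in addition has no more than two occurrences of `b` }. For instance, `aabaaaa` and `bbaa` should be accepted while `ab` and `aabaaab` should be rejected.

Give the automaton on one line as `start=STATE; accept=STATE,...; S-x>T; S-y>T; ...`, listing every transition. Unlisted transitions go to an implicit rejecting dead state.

start=s0; accept=s3,s6,s9; s0-a>s1; s0-b>s2; s1-a>s3; s1-b>s2; s2-a>s4; s2-b>s5; s3-a>s3; s3-b>s2; s4-a>s6; s4-b>s5; s5-a>s7; s5-b>s8; s6-a>s6; s6-b>s5; s7-a>s9; s7-b>s8; s8-a>s8; s8-b>s8; s9-a>s9; s9-b>s8

Build one automaton per condition and run them in lockstep. One (3 states) tracks how much of the suffix `aa` has currently been matched; the other (4 states) tracks the count of `b`s, saturating at 3. Each combined state is a pair, one component from each; accept when both components accept. Minimizing collapses redundant product states.
        a   b  
>  s0   s1  s2 
   s1   s3  s2 
   s2   s4  s5 
 * s3   s3  s2 
   s4   s6  s5 
   s5   s7  s8 
 * s6   s6  s5 
   s7   s9  s8 
   s8   s8  s8 
 * s9   s9  s8 
(> = start, * = accepting)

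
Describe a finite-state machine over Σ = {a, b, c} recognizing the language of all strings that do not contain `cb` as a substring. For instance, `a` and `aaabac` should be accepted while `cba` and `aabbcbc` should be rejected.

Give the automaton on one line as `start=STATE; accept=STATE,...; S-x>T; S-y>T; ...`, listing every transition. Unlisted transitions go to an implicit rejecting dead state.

start=q0; accept=q0,q1; q0-a>q0; q0-b>q0; q0-c>q1; q1-a>q0; q1-b>q2; q1-c>q1; q2-a>q2; q2-b>q2; q2-c>q2

Track partial matches of the forbidden pattern `cb`. State q2 is a dead state reached once `cb` has occurred; every other state accepts. q0 means no part of `cb` is currently matched.
        a   b   c  
>* q0   q0  q0  q1 
 * q1   q0  q2  q1 
   q2   q2  q2  q2 
(> = start, * = accepting)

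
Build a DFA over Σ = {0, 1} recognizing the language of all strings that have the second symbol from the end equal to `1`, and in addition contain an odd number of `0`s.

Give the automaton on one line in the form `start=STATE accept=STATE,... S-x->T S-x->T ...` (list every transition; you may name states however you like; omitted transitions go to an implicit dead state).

Run two small machines in parallel and take their product. The first has 7 states tracking the last 2 symbols read; the second has 2 states tracking the count of `0`s modulo 2. A product state is a pair (one from each), accepting exactly when both do. Minimizing collapses redundant product states.
A 6-state machine:
       0  1 
>  A   B  C 
   B   A  D 
   C   E  C 
   D   A  F 
 * E   A  D 
 * F   A  F 
(> = start, * = accepting)

start=A accept=E,F A-0->B A-1->C B-0->A B-1->D C-0->E C-1->C D-0->A D-1->F E-0->A E-1->D F-0->A F-1->F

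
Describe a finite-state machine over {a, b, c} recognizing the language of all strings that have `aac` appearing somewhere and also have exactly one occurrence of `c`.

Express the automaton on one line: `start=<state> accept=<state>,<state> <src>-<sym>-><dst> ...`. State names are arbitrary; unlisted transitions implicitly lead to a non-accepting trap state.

start=q0 accept=q4 q0-a->q1 q0-b->q0 q0-c->q2 q1-a->q3 q1-b->q0 q1-c->q2 q2-a->q2 q2-b->q2 q2-c->q2 q3-a->q3 q3-b->q0 q3-c->q4 q4-a->q4 q4-b->q4 q4-c->q2

Build one automaton per condition and run them in lockstep. The first has 4 states tracking whether and how much of `aac` has been seen; the second has 3 states tracking the count of `c`s, saturating at 2. A product state is a pair (one from each), accepting exactly when both do. Minimizing collapses redundant product states.
A 5-state machine:
        a   b   c  
>  q0   q1  q0  q2 
   q1   q3  q0  q2 
   q2   q2  q2  q2 
   q3   q3  q0  q4 
 * q4   q4  q4  q2 
(> = start, * = accepting)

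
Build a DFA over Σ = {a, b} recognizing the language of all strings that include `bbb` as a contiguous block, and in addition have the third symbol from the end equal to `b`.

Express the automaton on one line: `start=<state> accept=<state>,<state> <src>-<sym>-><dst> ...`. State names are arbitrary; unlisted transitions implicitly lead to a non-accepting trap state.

Build one automaton per condition and run them in lockstep. The first has 4 states tracking whether and how much of `bbb` has been seen; the second has 15 states tracking the last 3 symbols read. A product state is a pair (one from each), accepting exactly when both do.
With 22 states:
          a    b  
>  q0     q1   q2 
   q1     q3   q4 
   q2     q5   q6 
   q3     q7   q8 
   q4     q9  q10 
   q5    q11  q12 
   q6    q13  q14 
   q7     q7   q8 
   q8     q9  q10 
   q9    q11  q12 
   q10   q13  q14 
   q11    q7   q8 
   q12    q9  q10 
   q13   q11  q12 
 * q14   q15  q14 
 * q15   q16  q17 
 * q16   q18  q19 
 * q17   q20  q21 
   q18   q18  q19 
   q19   q20  q21 
   q20   q16  q17 
   q21   q15  q14 
(> = start, * = accepting)

start=q0 accept=q14,q15,q16,q17 q0-a->q1 q0-b->q2 q1-a->q3 q1-b->q4 q2-a->q5 q2-b->q6 q3-a->q7 q3-b->q8 q4-a->q9 q4-b->q10 q5-a->q11 q5-b->q12 q6-a->q13 q6-b->q14 q7-a->q7 q7-b->q8 q8-a->q9 q8-b->q10 q9-a->q11 q9-b->q12 q10-a->q13 q10-b->q14 q11-a->q7 q11-b->q8 q12-a->q9 q12-b->q10 q13-a->q11 q13-b->q12 q14-a->q15 q14-b->q14 q15-a->q16 q15-b->q17 q16-a->q18 q16-b->q19 q17-a->q20 q17-b->q21 q18-a->q18 q18-b->q19 q19-a->q20 q19-b->q21 q20-a->q16 q20-b->q17 q21-a->q15 q21-b->q14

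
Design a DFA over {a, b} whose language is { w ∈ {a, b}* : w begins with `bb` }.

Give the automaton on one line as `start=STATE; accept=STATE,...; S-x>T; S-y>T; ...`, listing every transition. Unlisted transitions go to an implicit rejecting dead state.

start=q0; accept=q2; q0-a>q3; q0-b>q1; q1-a>q3; q1-b>q2; q2-a>q2; q2-b>q2; q3-a>q3; q3-b>q3

Check the first 2 symbols one by one: q0 through q1 record how many have matched `bb` so far; any wrong symbol goes to the dead state q3. After all 2 match we enter the accepting sink q2.
4 states suffice.
        a   b  
>  q0   q3  q1 
   q1   q3  q2 
 * q2   q2  q2 
   q3   q3  q3 
(> = start, * = accepting)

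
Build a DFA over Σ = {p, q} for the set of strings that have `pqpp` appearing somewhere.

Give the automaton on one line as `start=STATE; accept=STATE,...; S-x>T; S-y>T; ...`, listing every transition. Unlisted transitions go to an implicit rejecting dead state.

Track how much of `pqpp` has been matched so far: state s0 is no progress, s4 is the absorbing accept state reached once `pqpp` has occurred. Intermediate states record partial matches; on a mismatch, fall back to the longest reusable overlap.
A 5-state machine:
        p   q  
>  s0   s1  s0 
   s1   s1  s2 
   s2   s3  s0 
   s3   s4  s2 
 * s4   s4  s4 
(> = start, * = accepting)

start=s0; accept=s4; s0-p>s1; s0-q>s0; s1-p>s1; s1-q>s2; s2-p>s3; s2-q>s0; s3-p>s4; s3-q>s2; s4-p>s4; s4-q>s4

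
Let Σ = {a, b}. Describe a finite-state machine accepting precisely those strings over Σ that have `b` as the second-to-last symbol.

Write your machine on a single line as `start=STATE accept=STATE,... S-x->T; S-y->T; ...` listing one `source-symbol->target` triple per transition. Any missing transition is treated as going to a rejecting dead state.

Because acceptance depends on a position counted from the end, the machine has to buffer the most recent 2 symbols. Make each state the string of the last up-to-2 symbols read; on input `x` shift the window left and append `x`. Accept when the buffered window has length 2 and begins with `b`.
With 7 states:
        a   b  
>  q0   q1  q2 
   q1   q3  q4 
   q2   q5  q6 
   q3   q3  q4 
   q4   q5  q6 
 * q5   q3  q4 
 * q6   q5  q6 
(> = start, * = accepting)

start=q0; accept=q5,q6; q0-a->q1; q0-b->q2; q1-a->q3; q1-b->q4; q2-a->q5; q2-b->q6; q3-a->q3; q3-b->q4; q4-a->q5; q4-b->q6; q5-a->q3; q5-b->q4; q6-a->q5; q6-b->q6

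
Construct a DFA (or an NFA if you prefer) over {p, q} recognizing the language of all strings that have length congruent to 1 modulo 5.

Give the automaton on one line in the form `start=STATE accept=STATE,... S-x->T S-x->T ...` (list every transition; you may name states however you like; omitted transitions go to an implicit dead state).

start=s0 accept=s1 s0-p->s1 s0-q->s1 s1-p->s2 s1-q->s2 s2-p->s3 s2-q->s3 s3-p->s4 s3-q->s4 s4-p->s0 s4-q->s0

Only the length mod 5 matters, so use a 5-cycle: from any state, every input symbol moves to the next state, wrapping s4 back to s0. Mark s1 accepting.
        p   q  
>  s0   s1  s1 
 * s1   s2  s2 
   s2   s3  s3 
   s3   s4  s4 
   s4   s0  s0 
(> = start, * = accepting)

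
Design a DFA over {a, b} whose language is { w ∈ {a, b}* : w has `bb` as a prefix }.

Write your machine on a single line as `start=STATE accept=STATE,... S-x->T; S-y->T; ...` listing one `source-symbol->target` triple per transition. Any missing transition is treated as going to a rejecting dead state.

start=q0; accept=q2; q0-a->q3; q0-b->q1; q1-a->q3; q1-b->q2; q2-a->q2; q2-b->q2; q3-a->q3; q3-b->q3

Check the first 2 symbols one by one: q0 through q1 record how many have matched `bb` so far; any wrong symbol goes to the dead state q3. After all 2 match we enter the accepting sink q2.
4 states suffice.
        a   b  
>  q0   q3  q1 
   q1   q3  q2 
 * q2   q2  q2 
   q3   q3  q3 
(> = start, * = accepting)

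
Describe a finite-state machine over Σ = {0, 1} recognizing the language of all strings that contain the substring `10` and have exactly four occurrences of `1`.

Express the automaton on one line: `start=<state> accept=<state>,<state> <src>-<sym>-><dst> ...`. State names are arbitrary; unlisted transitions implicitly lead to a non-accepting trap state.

start=A accept=I A-0->A A-1->B B-0->C B-1->D C-0->C C-1->E D-0->E D-1->F E-0->E E-1->G F-0->G F-1->H G-0->G G-1->I H-0->I H-1->J I-0->I I-1->J J-0->J J-1->J

Run two small machines in parallel and take their product. One (3 states) tracks whether and how much of `10` has been seen; the other (6 states) tracks the count of `1`s, saturating at 5. Each combined state is a pair, one component from each; accept when both components accept. Equivalent product states are then merged.
A 10-state machine:
       0  1 
>  A   A  B 
   B   C  D 
   C   C  E 
   D   E  F 
   E   E  G 
   F   G  H 
   G   G  I 
   H   I  J 
 * I   I  J 
   J   J  J 
(> = start, * = accepting)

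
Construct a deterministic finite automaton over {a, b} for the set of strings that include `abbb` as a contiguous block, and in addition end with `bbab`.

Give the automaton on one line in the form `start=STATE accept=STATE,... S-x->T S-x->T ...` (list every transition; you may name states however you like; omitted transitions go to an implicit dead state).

start=q0 accept=q7 q0-a->q1 q0-b->q0 q1-a->q1 q1-b->q2 q2-a->q1 q2-b->q3 q3-a->q1 q3-b->q4 q4-a->q5 q4-b->q4 q5-a->q6 q5-b->q7 q6-a->q6 q6-b->q8 q7-a->q6 q7-b->q4 q8-a->q6 q8-b->q4

Run two small machines in parallel and take their product. One (5 states) tracks whether and how much of `abbb` has been seen; the other (5 states) tracks how much of the suffix `bbab` has currently been matched. Each combined state is a pair, one component from each; accept when both components accept. After merging equivalent states the machine shrinks.
With 9 states:
        a   b  
>  q0   q1  q0 
   q1   q1  q2 
   q2   q1  q3 
   q3   q1  q4 
   q4   q5  q4 
   q5   q6  q7 
   q6   q6  q8 
 * q7   q6  q4 
   q8   q6  q4 
(> = start, * = accepting)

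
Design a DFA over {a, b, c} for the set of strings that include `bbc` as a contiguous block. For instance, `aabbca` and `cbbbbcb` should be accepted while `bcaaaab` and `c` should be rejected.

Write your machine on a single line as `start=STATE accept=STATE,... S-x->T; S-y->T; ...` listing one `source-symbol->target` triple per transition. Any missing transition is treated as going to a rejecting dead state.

Track how much of `bbc` has been matched so far: state q0 is no progress, q3 is the absorbing accept state reached once `bbc` has occurred. Intermediate states record partial matches; on a mismatch, fall back to the longest reusable overlap.
4 states suffice.
        a   b   c  
>  q0   q0  q1  q0 
   q1   q0  q2  q0 
   q2   q0  q2  q3 
 * q3   q3  q3  q3 
(> = start, * = accepting)

start=q0; accept=q3; q0-a->q0; q0-b->q1; q0-c->q0; q1-a->q0; q1-b->q2; q1-c->q0; q2-a->q0; q2-b->q2; q2-c->q3; q3-a->q3; q3-b->q3; q3-c->q3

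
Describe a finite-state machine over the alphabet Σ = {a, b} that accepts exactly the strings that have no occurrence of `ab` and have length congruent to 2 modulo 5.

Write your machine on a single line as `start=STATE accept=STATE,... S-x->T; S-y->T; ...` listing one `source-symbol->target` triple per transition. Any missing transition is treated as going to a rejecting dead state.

start=S0; accept=S3,S5; S0-a->S1; S0-b->S2; S1-a->S3; S1-b->S4; S2-a->S3; S2-b->S5; S3-a->S6; S3-b->S4; S4-a->S4; S4-b->S4; S5-a->S6; S5-b->S7; S6-a->S8; S6-b->S4; S7-a->S8; S7-b->S9; S8-a->S10; S8-b->S4; S9-a->S10; S9-b->S0; S10-a->S1; S10-b->S4

Handle the two conditions separately and then intersect. The first has 3 states tracking partial matches of the forbidden pattern `ab`; the second has 5 states tracking the input length modulo 5. A product state is a pair (one from each), accepting exactly when both do. Equivalent product states are then merged.
An 11-state machine:
          a    b  
>  S0     S1   S2 
   S1     S3   S4 
   S2     S3   S5 
 * S3     S6   S4 
   S4     S4   S4 
 * S5     S6   S7 
   S6     S8   S4 
   S7     S8   S9 
   S8    S10   S4 
   S9    S10   S0 
   S10    S1   S4 
(> = start, * = accepting)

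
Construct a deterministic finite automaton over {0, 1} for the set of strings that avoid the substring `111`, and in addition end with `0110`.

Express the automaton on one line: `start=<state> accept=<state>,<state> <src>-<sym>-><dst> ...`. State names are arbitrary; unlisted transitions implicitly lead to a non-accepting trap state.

start=S0 accept=S7 S0-0->S1 S0-1->S2 S1-0->S1 S1-1->S3 S2-0->S1 S2-1->S4 S3-0->S1 S3-1->S5 S4-0->S1 S4-1->S6 S5-0->S7 S5-1->S6 S6-0->S8 S6-1->S6 S7-0->S1 S7-1->S3 S8-0->S8 S8-1->S9 S9-0->S8 S9-1->S10 S10-0->S11 S10-1->S6 S11-0->S8 S11-1->S9

Handle the two conditions separately and then intersect. One (4 states) tracks partial matches of the forbidden pattern `111`; the other (5 states) tracks how much of the suffix `0110` has currently been matched. Each combined state is a pair, one component from each; accept when both components accept.
12 states suffice.
          0    1  
>  S0     S1   S2 
   S1     S1   S3 
   S2     S1   S4 
   S3     S1   S5 
   S4     S1   S6 
   S5     S7   S6 
   S6     S8   S6 
 * S7     S1   S3 
   S8     S8   S9 
   S9     S8  S10 
   S10   S11   S6 
   S11    S8   S9 
(> = start, * = accepting)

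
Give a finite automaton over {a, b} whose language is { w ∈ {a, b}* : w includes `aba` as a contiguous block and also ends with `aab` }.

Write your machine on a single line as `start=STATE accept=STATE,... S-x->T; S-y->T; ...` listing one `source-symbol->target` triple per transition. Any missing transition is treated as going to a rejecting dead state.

start=q0; accept=q8; q0-a->q1; q0-b->q0; q1-a->q2; q1-b->q3; q2-a->q2; q2-b->q4; q3-a->q5; q3-b->q0; q4-a->q5; q4-b->q0; q5-a->q6; q5-b->q7; q6-a->q6; q6-b->q8; q7-a->q5; q7-b->q7; q8-a->q5; q8-b->q7

Run two small machines in parallel and take their product. One (4 states) tracks whether and how much of `aba` has been seen; the other (4 states) tracks how much of the suffix `aab` has currently been matched. Each combined state is a pair, one component from each; accept when both components accept.
With 9 states:
        a   b  
>  q0   q1  q0 
   q1   q2  q3 
   q2   q2  q4 
   q3   q5  q0 
   q4   q5  q0 
   q5   q6  q7 
   q6   q6  q8 
   q7   q5  q7 
 * q8   q5  q7 
(> = start, * = accepting)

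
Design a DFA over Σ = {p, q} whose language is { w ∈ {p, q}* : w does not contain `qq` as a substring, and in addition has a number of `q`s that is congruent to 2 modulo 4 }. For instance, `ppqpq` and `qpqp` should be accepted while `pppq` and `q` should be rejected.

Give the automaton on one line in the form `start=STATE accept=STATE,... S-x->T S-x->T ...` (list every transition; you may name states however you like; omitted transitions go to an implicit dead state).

start=A accept=E,F A-p->A A-q->B B-p->C B-q->D C-p->C C-q->E D-p->D D-q->D E-p->F E-q->D F-p->F F-q->G G-p->H G-q->D H-p->H H-q->I I-p->A I-q->D

Build one automaton per condition and run them in lockstep. One (3 states) tracks partial matches of the forbidden pattern `qq`; the other (4 states) tracks the count of `q`s modulo 4. Each combined state is a pair, one component from each; accept when both components accept. Minimizing collapses redundant product states.
With 9 states:
       p  q 
>  A   A  B 
   B   C  D 
   C   C  E 
   D   D  D 
 * E   F  D 
 * F   F  G 
   G   H  D 
   H   H  I 
   I   A  D 
(> = start, * = accepting)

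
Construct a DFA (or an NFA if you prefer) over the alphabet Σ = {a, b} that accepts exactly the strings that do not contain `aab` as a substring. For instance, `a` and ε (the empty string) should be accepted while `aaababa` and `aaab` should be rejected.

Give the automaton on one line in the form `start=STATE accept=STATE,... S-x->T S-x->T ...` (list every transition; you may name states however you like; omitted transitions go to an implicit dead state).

start=S0 accept=S0,S1,S2 S0-a->S1 S0-b->S0 S1-a->S2 S1-b->S0 S2-a->S2 S2-b->S3 S3-a->S3 S3-b->S3

Track partial matches of the forbidden pattern `aab`. State S3 is a dead state reached once `aab` has occurred; every other state accepts. S0 means no part of `aab` is currently matched.
With 4 states:
        a   b  
>* S0   S1  S0 
 * S1   S2  S0 
 * S2   S2  S3 
   S3   S3  S3 
(> = start, * = accepting)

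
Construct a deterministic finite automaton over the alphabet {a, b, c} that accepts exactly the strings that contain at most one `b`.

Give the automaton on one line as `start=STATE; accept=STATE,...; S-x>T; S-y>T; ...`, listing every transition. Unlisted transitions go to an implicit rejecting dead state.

start=s0; accept=s0,s1; s0-a>s0; s0-b>s1; s0-c>s0; s1-a>s1; s1-b>s2; s1-c>s1; s2-a>s2; s2-b>s2; s2-c>s2

Count `b`s, saturating at 2: state s0 means no `b` yet, s1 means one `b` seen, s2 means more than one. Each `b` increments (capped at s2); other symbols loop. Accept from {s0, s1}.
        a   b   c  
>* s0   s0  s1  s0 
 * s1   s1  s2  s1 
   s2   s2  s2  s2 
(> = start, * = accepting)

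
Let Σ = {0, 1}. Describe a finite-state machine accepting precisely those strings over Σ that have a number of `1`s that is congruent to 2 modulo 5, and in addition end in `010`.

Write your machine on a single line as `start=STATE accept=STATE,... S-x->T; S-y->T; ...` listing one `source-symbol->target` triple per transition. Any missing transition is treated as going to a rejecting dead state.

Run two small machines in parallel and take their product. The first has 5 states tracking the count of `1`s modulo 5; the second has 4 states tracking how much of the suffix `010` has currently been matched. A product state is a pair (one from each), accepting exactly when both do.
       0  1 
>  A   B  C 
   B   B  D 
   C   E  F 
   D   G  F 
   E   E  H 
   F   I  J 
   G   E  H 
   H   K  J 
   I   I  L 
   J   M  N 
 * K   I  L 
   L   O  N 
   M   M  P 
   N   Q  A 
   O   M  P 
   P   R  A 
   Q   Q  S 
   R   Q  S 
   S   T  C 
   T   B  D 
(> = start, * = accepting)

start=A; accept=K; A-0->B; A-1->C; B-0->B; B-1->D; C-0->E; C-1->F; D-0->G; D-1->F; E-0->E; E-1->H; F-0->I; F-1->J; G-0->E; G-1->H; H-0->K; H-1->J; I-0->I; I-1->L; J-0->M; J-1->N; K-0->I; K-1->L; L-0->O; L-1->N; M-0->M; M-1->P; N-0->Q; N-1->A; O-0->M; O-1->P; P-0->R; P-1->A; Q-0->Q; Q-1->S; R-0->Q; R-1->S; S-0->T; S-1->C; T-0->B; T-1->D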